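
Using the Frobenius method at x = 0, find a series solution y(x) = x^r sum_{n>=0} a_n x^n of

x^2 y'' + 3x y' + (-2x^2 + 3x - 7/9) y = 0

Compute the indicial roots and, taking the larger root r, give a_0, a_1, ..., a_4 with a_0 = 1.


Write in Frobenius form y'' + (p(x)/x) y' + (q(x)/x^2) y = 0:
  p(x) = 3,  q(x) = -2x^2 + 3x - 7/9.
Indicial equation: r(r-1) + (3) r + (-7/9) = 0 -> roots r_1 = 1/3, r_2 = -7/3.
Take r = r_1 = 1/3. Let y(x) = x^r sum_{n>=0} a_n x^n with a_0 = 1.
Substitute y = x^r sum a_n x^n and match x^{r+n}. The recurrence is
  D(n) a_n + 3 a_{n-1} - 2 a_{n-2} = 0,  where D(n) = (r+n)(r+n-1) + (3)(r+n) + (-7/9).
  a_n = [-3 a_{n-1} + 2 a_{n-2}] / D(n).
Since the indicial polynomial factors as (r - r_1)(r - r_2), D(n) = (r_1 + n - r_1)(r_1 + n - r_2) = n(n + 8/3).
Evaluating step by step (a_0 = 1):
  n = 1: D(1) = 1(1 + 8/3) = 11/3; numerator = -3(1) = -3; a_1 = (-3)/(11/3) = -9/11
  n = 2: D(2) = 2(2 + 8/3) = 28/3; numerator = -3(-9/11) + 2(1) = 49/11; a_2 = (49/11)/(28/3) = 21/44
  n = 3: D(3) = 3(3 + 8/3) = 17; numerator = -3(21/44) + 2(-9/11) = -135/44; a_3 = (-135/44)/(17) = -135/748
  n = 4: D(4) = 4(4 + 8/3) = 80/3; numerator = -3(-135/748) + 2(21/44) = 1119/748; a_4 = (1119/748)/(80/3) = 3357/59840

r = 1/3; a_0 = 1; a_1 = -9/11; a_2 = 21/44; a_3 = -135/748; a_4 = 3357/59840


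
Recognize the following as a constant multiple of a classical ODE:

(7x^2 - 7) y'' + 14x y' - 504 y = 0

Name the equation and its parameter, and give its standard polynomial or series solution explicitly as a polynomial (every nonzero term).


All three coefficients share the factor -7; dividing through by -7 gives  (1 - x^2) y'' - 2x y' + 72 y = 0.
This matches the Legendre equation (1 - x^2) y'' - 2x y' + n(n+1) y = 0 (note the -2x y' term) with n(n+1) = 72, so n = 8; the polynomial solution is P_8(x).
With y = sum_k a_k x^k, matching x^k gives (k+2)(k+1) a_{k+2} = [k(k+1) - n(n+1)] a_k = (k - 8)(k + 9) a_k. The right side vanishes at k = 8, so the series with the parity of 8 terminates at degree 8.
Standard normalization (P_n(1) = 1): leading coefficient (2n)!/(2^n (n!)^2) = 20922789888000/(256*1625702400) = 6435/128, so a_8 = 6435/128. Work downward with a_k = (k+1)(k+2) a_{k+2} / ((k - 8)(k + 9)):
  a_6 = (7)(8)(6435/128) / ((6 - 8)(6 + 9)) = (45045/16)/(-30) = -3003/32
  a_4 = (5)(6)(-3003/32) / ((4 - 8)(4 + 9)) = (-45045/16)/(-52) = 3465/64
  a_2 = (3)(4)(3465/64) / ((2 - 8)(2 + 9)) = (10395/16)/(-66) = -315/32
  a_0 = (1)(2)(-315/32) / ((0 - 8)(0 + 9)) = (-315/16)/(-72) = 35/128
Hence P_8(x) = 6435 x^8/128 - 3003 x^6/32 + 3465 x^4/64 - 315 x^2/32 + 35/128.

P_8(x); series = 6435 x^8/128 - 3003 x^6/32 + 3465 x^4/64 - 315 x^2/32 + 35/128


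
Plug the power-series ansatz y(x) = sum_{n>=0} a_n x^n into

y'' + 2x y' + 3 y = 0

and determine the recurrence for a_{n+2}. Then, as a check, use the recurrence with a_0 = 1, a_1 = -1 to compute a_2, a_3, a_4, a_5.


Substitute y = sum_n a_n x^n.
y''(x) has coefficient (n+2)(n+1) a_{n+2} at x^n;
2 x y'(x) has coefficient 2 n a_n at x^n (shift);
3 y(x) has coefficient 3 a_n at x^n.
Matching x^n: (n+2)(n+1) a_{n+2} + (2n + 3) a_n = 0.
Thus a_{n+2} = (-2n - 3) / ((n+1)(n+2)) * a_n.

Check with a_0 = 1, a_1 = -1 (apply the recurrence for n = 0, 1, 2, 3): a_0 = 1, a_1 = -1, a_2 = -3/2, a_3 = 5/6, a_4 = 7/8, a_5 = -3/8.

a_(n+2) = (-2n - 3) / ((n+1)(n+2)) * a_n; check: a_0 = 1, a_1 = -1, a_2 = -3/2, a_3 = 5/6, a_4 = 7/8, a_5 = -3/8


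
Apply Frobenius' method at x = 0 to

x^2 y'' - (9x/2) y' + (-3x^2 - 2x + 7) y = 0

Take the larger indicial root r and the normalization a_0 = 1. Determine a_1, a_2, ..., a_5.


Write in Frobenius form y'' + (p(x)/x) y' + (q(x)/x^2) y = 0:
  p(x) = -9/2,  q(x) = -3x^2 - 2x + 7.
Indicial equation: r(r-1) + (-9/2) r + (7) = 0 -> roots r_1 = 7/2, r_2 = 2.
Take r = r_1 = 7/2. Let y(x) = x^r sum_{n>=0} a_n x^n with a_0 = 1.
Substitute y = x^r sum a_n x^n and match x^{r+n}. The recurrence is
  D(n) a_n - 2 a_{n-1} - 3 a_{n-2} = 0,  where D(n) = (r+n)(r+n-1) + (-9/2)(r+n) + (7).
  a_n = [2 a_{n-1} + 3 a_{n-2}] / D(n).
Since the indicial polynomial factors as (r - r_1)(r - r_2), D(n) = (r_1 + n - r_1)(r_1 + n - r_2) = n(n + 3/2).
Evaluating step by step (a_0 = 1):
  n = 1: D(1) = 1(1 + 3/2) = 5/2; numerator = 2(1) = 2; a_1 = (2)/(5/2) = 4/5
  n = 2: D(2) = 2(2 + 3/2) = 7; numerator = 2(4/5) + 3(1) = 23/5; a_2 = (23/5)/(7) = 23/35
  n = 3: D(3) = 3(3 + 3/2) = 27/2; numerator = 2(23/35) + 3(4/5) = 26/7; a_3 = (26/7)/(27/2) = 52/189
  n = 4: D(4) = 4(4 + 3/2) = 22; numerator = 2(52/189) + 3(23/35) = 2383/945; a_4 = (2383/945)/(22) = 2383/20790
  n = 5: D(5) = 5(5 + 3/2) = 65/2; numerator = 2(2383/20790) + 3(52/189) = 10963/10395; a_5 = (10963/10395)/(65/2) = 21926/675675

r = 7/2; a_0 = 1; a_1 = 4/5; a_2 = 23/35; a_3 = 52/189; a_4 = 2383/20790; a_5 = 21926/675675


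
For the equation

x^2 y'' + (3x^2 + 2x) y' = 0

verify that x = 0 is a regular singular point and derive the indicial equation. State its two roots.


Divide by x^2 to reach normal form y'' + P_1(x) y' + P_2(x) y = 0 with P_1(x) = 3 + 2/x and P_2(x) = 0.
x = 0 is a singular point because the y'-coefficient 3 + 2/x has a pole at x = 0.
It is a regular singular point because x P_1(x) = p(x) = 3x + 2 and x^2 P_2(x) = q(x) = 0 are polynomials, hence analytic at x = 0.
p(0) = 2,  q(0) = 0.
Indicial equation: r(r-1) + p(0) r + q(0) = 0, i.e. r^2 + (p(0) - 1) r + q(0) = 0, i.e. r^2 + 1 r = 0.
Discriminant: (1)^2 - 4(0) = 1, so r = (-1 ± 1)/2.
Solving: r_1 = 0, r_2 = -1.

indicial: r^2 + 1 r = 0; roots r_1 = 0, r_2 = -1


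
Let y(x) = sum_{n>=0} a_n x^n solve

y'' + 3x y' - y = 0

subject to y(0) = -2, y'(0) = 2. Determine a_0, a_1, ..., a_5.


Ansatz: y(x) = sum_{n>=0} a_n x^n, so y'(x) = sum_{n>=1} n a_n x^(n-1) and y''(x) = sum_{n>=2} n(n-1) a_n x^(n-2).
Substitute into P(x) y'' + Q(x) y' + R(x) y = 0 with P(x) = 1, Q(x) = 3x, R(x) = -1, and match powers of x.
Initial conditions: a_0 = -2, a_1 = 2.
Setting the coefficient of each power of x to zero and solving order by order (substituting the coefficients already found):
  x^0: 2 a_2 - a_0 = 0  ->  2 a_2 = a_0 = -2  ->  a_2 = -1
  x^1: 6 a_3 + 2 a_1 = 0  ->  6 a_3 = -2 a_1 = -4  ->  a_3 = -2/3
  x^2: 12 a_4 + 5 a_2 = 0  ->  12 a_4 = -5 a_2 = 5  ->  a_4 = 5/12
  x^3: 20 a_5 + 8 a_3 = 0  ->  20 a_5 = -8 a_3 = 16/3  ->  a_5 = 4/15
Truncated series: y(x) = -2 + 2 x - x^2 - (2/3) x^3 + (5/12) x^4 + (4/15) x^5 + O(x^6).

a_0 = -2; a_1 = 2; a_2 = -1; a_3 = -2/3; a_4 = 5/12; a_5 = 4/15


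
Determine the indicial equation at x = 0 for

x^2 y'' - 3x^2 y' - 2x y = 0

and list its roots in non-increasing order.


Divide by x^2 to reach normal form y'' + P_1(x) y' + P_2(x) y = 0 with P_1(x) = -3 and P_2(x) = -2/x.
x = 0 is a singular point because the y-coefficient -2/x has a pole at x = 0.
It is a regular singular point because x P_1(x) = p(x) = -3x and x^2 P_2(x) = q(x) = -2x are polynomials, hence analytic at x = 0.
p(0) = 0,  q(0) = 0.
Indicial equation: r(r-1) + p(0) r + q(0) = 0, i.e. r^2 + (p(0) - 1) r + q(0) = 0, i.e. r^2 - 1 r = 0.
Discriminant: (-1)^2 - 4(0) = 1, so r = (1 ± 1)/2.
Solving: r_1 = 1, r_2 = 0.

indicial: r^2 - 1 r = 0; roots r_1 = 1, r_2 = 0


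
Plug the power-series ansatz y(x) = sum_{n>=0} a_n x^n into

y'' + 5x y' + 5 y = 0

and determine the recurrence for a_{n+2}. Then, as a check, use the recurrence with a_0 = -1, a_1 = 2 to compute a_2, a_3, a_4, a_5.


Substitute y = sum_n a_n x^n.
y''(x) has coefficient (n+2)(n+1) a_{n+2} at x^n;
5 x y'(x) has coefficient 5 n a_n at x^n (shift);
5 y(x) has coefficient 5 a_n at x^n.
Matching x^n: (n+2)(n+1) a_{n+2} + (5n + 5) a_n = 0.
Thus a_{n+2} = (-5n - 5) / ((n+1)(n+2)) * a_n.

Check with a_0 = -1, a_1 = 2 (apply the recurrence for n = 0, 1, 2, 3): a_0 = -1, a_1 = 2, a_2 = 5/2, a_3 = -10/3, a_4 = -25/8, a_5 = 10/3.

a_(n+2) = (-5n - 5) / ((n+1)(n+2)) * a_n; check: a_0 = -1, a_1 = 2, a_2 = 5/2, a_3 = -10/3, a_4 = -25/8, a_5 = 10/3


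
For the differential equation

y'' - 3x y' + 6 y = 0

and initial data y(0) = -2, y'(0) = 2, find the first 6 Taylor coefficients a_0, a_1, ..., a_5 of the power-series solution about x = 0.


Ansatz: y(x) = sum_{n>=0} a_n x^n, so y'(x) = sum_{n>=1} n a_n x^(n-1) and y''(x) = sum_{n>=2} n(n-1) a_n x^(n-2).
Substitute into P(x) y'' + Q(x) y' + R(x) y = 0 with P(x) = 1, Q(x) = -3x, R(x) = 6, and match powers of x.
Initial conditions: a_0 = -2, a_1 = 2.
Setting the coefficient of each power of x to zero and solving order by order (substituting the coefficients already found):
  x^0: 2 a_2 + 6 a_0 = 0  ->  2 a_2 = -6 a_0 = 12  ->  a_2 = 6
  x^1: 6 a_3 + 3 a_1 = 0  ->  6 a_3 = -3 a_1 = -6  ->  a_3 = -1
  x^2: 12 a_4 = 0  ->  a_4 = 0
  x^3: 20 a_5 - 3 a_3 = 0  ->  20 a_5 = 3 a_3 = -3  ->  a_5 = -3/20
Truncated series: y(x) = -2 + 2 x + 6 x^2 - x^3 - (3/20) x^5 + O(x^6).

a_0 = -2; a_1 = 2; a_2 = 6; a_3 = -1; a_4 = 0; a_5 = -3/20


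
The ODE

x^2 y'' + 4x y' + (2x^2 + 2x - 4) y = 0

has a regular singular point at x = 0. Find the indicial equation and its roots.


Divide by x^2 to reach normal form y'' + P_1(x) y' + P_2(x) y = 0 with P_1(x) = 4/x and P_2(x) = 2 + 2/x - 4/x^2.
x = 0 is a singular point because the y'-coefficient 4/x has a pole at x = 0 and the y-coefficient 2 + 2/x - 4/x^2 has a pole at x = 0.
It is a regular singular point because x P_1(x) = p(x) = 4 and x^2 P_2(x) = q(x) = 2x^2 + 2x - 4 are polynomials, hence analytic at x = 0.
p(0) = 4,  q(0) = -4.
Indicial equation: r(r-1) + p(0) r + q(0) = 0, i.e. r^2 + (p(0) - 1) r + q(0) = 0, i.e. r^2 + 3 r - 4 = 0.
Discriminant: (3)^2 - 4(-4) = 25, so r = (-3 ± 5)/2.
Solving: r_1 = 1, r_2 = -4.

indicial: r^2 + 3 r - 4 = 0; roots r_1 = 1, r_2 = -4


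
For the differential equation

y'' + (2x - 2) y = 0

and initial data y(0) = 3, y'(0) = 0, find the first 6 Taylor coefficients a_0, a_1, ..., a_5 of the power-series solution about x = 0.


Ansatz: y(x) = sum_{n>=0} a_n x^n, so y'(x) = sum_{n>=1} n a_n x^(n-1) and y''(x) = sum_{n>=2} n(n-1) a_n x^(n-2).
Substitute into P(x) y'' + Q(x) y' + R(x) y = 0 with P(x) = 1, Q(x) = 0, R(x) = 2x - 2, and match powers of x.
Initial conditions: a_0 = 3, a_1 = 0.
Setting the coefficient of each power of x to zero and solving order by order (substituting the coefficients already found):
  x^0: 2 a_2 - 2 a_0 = 0  ->  2 a_2 = 2 a_0 = 6  ->  a_2 = 3
  x^1: 6 a_3 - 2 a_1 + 2 a_0 = 0  ->  6 a_3 = 2 a_1 - 2 a_0 = -6  ->  a_3 = -1
  x^2: 12 a_4 - 2 a_2 + 2 a_1 = 0  ->  12 a_4 = 2 a_2 - 2 a_1 = 6  ->  a_4 = 1/2
  x^3: 20 a_5 - 2 a_3 + 2 a_2 = 0  ->  20 a_5 = 2 a_3 - 2 a_2 = -8  ->  a_5 = -2/5
Truncated series: y(x) = 3 + 3 x^2 - x^3 + (1/2) x^4 - (2/5) x^5 + O(x^6).

a_0 = 3; a_1 = 0; a_2 = 3; a_3 = -1; a_4 = 1/2; a_5 = -2/5


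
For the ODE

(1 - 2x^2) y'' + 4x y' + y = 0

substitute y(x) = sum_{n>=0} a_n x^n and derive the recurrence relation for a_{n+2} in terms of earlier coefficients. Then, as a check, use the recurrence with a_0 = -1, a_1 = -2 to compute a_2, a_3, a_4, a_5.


Substitute y = sum_n a_n x^n.
(1 - 2 x^2) y'' contributes (n+2)(n+1) a_{n+2} - 2 n(n-1) a_n at x^n.
4 x y'(x) contributes 4 n a_n at x^n.
y(x) contributes 1 a_n at x^n.
Matching x^n: (n+2)(n+1) a_{n+2} + (-2 n(n-1) + 4 n + 1) a_n = 0.
Thus a_{n+2} = (2 n(n-1) - 4 n - 1) / ((n+1)(n+2)) * a_n.

Check with a_0 = -1, a_1 = -2 (apply the recurrence for n = 0, 1, 2, 3): a_0 = -1, a_1 = -2, a_2 = 1/2, a_3 = 5/3, a_4 = -5/24, a_5 = -1/12.

a_(n+2) = (2 n(n-1) - 4 n - 1) / ((n+1)(n+2)) * a_n; check: a_0 = -1, a_1 = -2, a_2 = 1/2, a_3 = 5/3, a_4 = -5/24, a_5 = -1/12


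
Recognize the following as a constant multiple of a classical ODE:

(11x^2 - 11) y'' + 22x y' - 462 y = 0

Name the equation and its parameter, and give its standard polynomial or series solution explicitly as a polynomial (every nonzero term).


All three coefficients share the factor -11; dividing through by -11 gives  (1 - x^2) y'' - 2x y' + 42 y = 0.
This matches the Legendre equation (1 - x^2) y'' - 2x y' + n(n+1) y = 0 (note the -2x y' term) with n(n+1) = 42, so n = 6; the polynomial solution is P_6(x).
With y = sum_k a_k x^k, matching x^k gives (k+2)(k+1) a_{k+2} = [k(k+1) - n(n+1)] a_k = (k - 6)(k + 7) a_k. The right side vanishes at k = 6, so the series with the parity of 6 terminates at degree 6.
Standard normalization (P_n(1) = 1): leading coefficient (2n)!/(2^n (n!)^2) = 479001600/(64*518400) = 231/16, so a_6 = 231/16. Work downward with a_k = (k+1)(k+2) a_{k+2} / ((k - 6)(k + 7)):
  a_4 = (5)(6)(231/16) / ((4 - 6)(4 + 7)) = (3465/8)/(-22) = -315/16
  a_2 = (3)(4)(-315/16) / ((2 - 6)(2 + 7)) = (-945/4)/(-36) = 105/16
  a_0 = (1)(2)(105/16) / ((0 - 6)(0 + 7)) = (105/8)/(-42) = -5/16
Hence P_6(x) = 231 x^6/16 - 315 x^4/16 + 105 x^2/16 - 5/16.

P_6(x); series = 231 x^6/16 - 315 x^4/16 + 105 x^2/16 - 5/16


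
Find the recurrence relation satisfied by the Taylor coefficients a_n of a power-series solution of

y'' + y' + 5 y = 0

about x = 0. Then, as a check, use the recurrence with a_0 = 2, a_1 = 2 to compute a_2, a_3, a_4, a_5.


Substitute y = sum_n a_n x^n.
y''(x) has coefficient (n+2)(n+1) a_{n+2} at x^n;
y'(x) has coefficient (n+1) a_{n+1} at x^n;
5 y(x) has coefficient 5 a_n at x^n.
Matching x^n: (n+2)(n+1) a_{n+2} + (n+1) a_{n+1} + 5 a_n = 0.
Thus a_{n+2} = [-(n+1) a_{n+1} - 5 a_n] / ((n+1)(n+2)).

Check with a_0 = 2, a_1 = 2 (apply the recurrence for n = 0, 1, 2, 3): a_0 = 2, a_1 = 2, a_2 = -6, a_3 = 1/3, a_4 = 29/12, a_5 = -17/30.

a_(n+2) = [-(n+1) a_(n+1) - 5 a_n] / ((n+1)(n+2)); check: a_0 = 2, a_1 = 2, a_2 = -6, a_3 = 1/3, a_4 = 29/12, a_5 = -17/30


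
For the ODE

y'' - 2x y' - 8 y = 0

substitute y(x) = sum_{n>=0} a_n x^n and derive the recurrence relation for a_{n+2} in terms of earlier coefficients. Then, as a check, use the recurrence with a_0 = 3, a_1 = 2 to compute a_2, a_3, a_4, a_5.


Substitute y = sum_n a_n x^n.
y''(x) has coefficient (n+2)(n+1) a_{n+2} at x^n;
-2 x y'(x) has coefficient -2 n a_n at x^n (shift);
-8 y(x) has coefficient -8 a_n at x^n.
Matching x^n: (n+2)(n+1) a_{n+2} + (-2n - 8) a_n = 0.
Thus a_{n+2} = (2n + 8) / ((n+1)(n+2)) * a_n.

Check with a_0 = 3, a_1 = 2 (apply the recurrence for n = 0, 1, 2, 3): a_0 = 3, a_1 = 2, a_2 = 12, a_3 = 10/3, a_4 = 12, a_5 = 7/3.

a_(n+2) = (2n + 8) / ((n+1)(n+2)) * a_n; check: a_0 = 3, a_1 = 2, a_2 = 12, a_3 = 10/3, a_4 = 12, a_5 = 7/3


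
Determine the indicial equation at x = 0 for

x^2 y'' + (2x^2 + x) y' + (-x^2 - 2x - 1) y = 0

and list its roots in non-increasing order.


Divide by x^2 to reach normal form y'' + P_1(x) y' + P_2(x) y = 0 with P_1(x) = 2 + 1/x and P_2(x) = -1 - 2/x - 1/x^2.
x = 0 is a singular point because the y'-coefficient 2 + 1/x has a pole at x = 0 and the y-coefficient -1 - 2/x - 1/x^2 has a pole at x = 0.
It is a regular singular point because x P_1(x) = p(x) = 2x + 1 and x^2 P_2(x) = q(x) = -x^2 - 2x - 1 are polynomials, hence analytic at x = 0.
p(0) = 1,  q(0) = -1.
Indicial equation: r(r-1) + p(0) r + q(0) = 0, i.e. r^2 + (p(0) - 1) r + q(0) = 0, i.e. r^2 - 1 = 0.
Discriminant: (0)^2 - 4(-1) = 4, so r = (0 ± 2)/2.
Solving: r_1 = 1, r_2 = -1.

indicial: r^2 - 1 = 0; roots r_1 = 1, r_2 = -1


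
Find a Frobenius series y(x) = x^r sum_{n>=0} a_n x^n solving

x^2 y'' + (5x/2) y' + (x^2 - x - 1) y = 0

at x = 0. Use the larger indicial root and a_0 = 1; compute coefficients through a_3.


Write in Frobenius form y'' + (p(x)/x) y' + (q(x)/x^2) y = 0:
  p(x) = 5/2,  q(x) = x^2 - x - 1.
Indicial equation: r(r-1) + (5/2) r + (-1) = 0 -> roots r_1 = 1/2, r_2 = -2.
Take r = r_1 = 1/2. Let y(x) = x^r sum_{n>=0} a_n x^n with a_0 = 1.
Substitute y = x^r sum a_n x^n and match x^{r+n}. The recurrence is
  D(n) a_n - 1 a_{n-1} + 1 a_{n-2} = 0,  where D(n) = (r+n)(r+n-1) + (5/2)(r+n) + (-1).
  a_n = [1 a_{n-1} - 1 a_{n-2}] / D(n).
Since the indicial polynomial factors as (r - r_1)(r - r_2), D(n) = (r_1 + n - r_1)(r_1 + n - r_2) = n(n + 5/2).
Evaluating step by step (a_0 = 1):
  n = 1: D(1) = 1(1 + 5/2) = 7/2; numerator = 1(1) = 1; a_1 = (1)/(7/2) = 2/7
  n = 2: D(2) = 2(2 + 5/2) = 9; numerator = 1(2/7) - 1(1) = -5/7; a_2 = (-5/7)/(9) = -5/63
  n = 3: D(3) = 3(3 + 5/2) = 33/2; numerator = 1(-5/63) - 1(2/7) = -23/63; a_3 = (-23/63)/(33/2) = -46/2079

r = 1/2; a_0 = 1; a_1 = 2/7; a_2 = -5/63; a_3 = -46/2079


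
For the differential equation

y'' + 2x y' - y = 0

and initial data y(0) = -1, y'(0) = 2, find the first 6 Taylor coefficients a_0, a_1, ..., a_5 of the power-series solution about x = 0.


Ansatz: y(x) = sum_{n>=0} a_n x^n, so y'(x) = sum_{n>=1} n a_n x^(n-1) and y''(x) = sum_{n>=2} n(n-1) a_n x^(n-2).
Substitute into P(x) y'' + Q(x) y' + R(x) y = 0 with P(x) = 1, Q(x) = 2x, R(x) = -1, and match powers of x.
Initial conditions: a_0 = -1, a_1 = 2.
Setting the coefficient of each power of x to zero and solving order by order (substituting the coefficients already found):
  x^0: 2 a_2 - a_0 = 0  ->  2 a_2 = a_0 = -1  ->  a_2 = -1/2
  x^1: 6 a_3 + a_1 = 0  ->  6 a_3 = -a_1 = -2  ->  a_3 = -1/3
  x^2: 12 a_4 + 3 a_2 = 0  ->  12 a_4 = -3 a_2 = 3/2  ->  a_4 = 1/8
  x^3: 20 a_5 + 5 a_3 = 0  ->  20 a_5 = -5 a_3 = 5/3  ->  a_5 = 1/12
Truncated series: y(x) = -1 + 2 x - (1/2) x^2 - (1/3) x^3 + (1/8) x^4 + (1/12) x^5 + O(x^6).

a_0 = -1; a_1 = 2; a_2 = -1/2; a_3 = -1/3; a_4 = 1/8; a_5 = 1/12


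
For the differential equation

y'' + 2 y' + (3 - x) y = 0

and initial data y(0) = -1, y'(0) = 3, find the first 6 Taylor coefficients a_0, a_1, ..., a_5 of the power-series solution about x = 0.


Ansatz: y(x) = sum_{n>=0} a_n x^n, so y'(x) = sum_{n>=1} n a_n x^(n-1) and y''(x) = sum_{n>=2} n(n-1) a_n x^(n-2).
Substitute into P(x) y'' + Q(x) y' + R(x) y = 0 with P(x) = 1, Q(x) = 2, R(x) = 3 - x, and match powers of x.
Initial conditions: a_0 = -1, a_1 = 3.
Setting the coefficient of each power of x to zero and solving order by order (substituting the coefficients already found):
  x^0: 2 a_2 + 2 a_1 + 3 a_0 = 0  ->  2 a_2 = -2 a_1 - 3 a_0 = -3  ->  a_2 = -3/2
  x^1: 6 a_3 + 4 a_2 + 3 a_1 - a_0 = 0  ->  6 a_3 = -4 a_2 - 3 a_1 + a_0 = -4  ->  a_3 = -2/3
  x^2: 12 a_4 + 6 a_3 + 3 a_2 - a_1 = 0  ->  12 a_4 = -6 a_3 - 3 a_2 + a_1 = 23/2  ->  a_4 = 23/24
  x^3: 20 a_5 + 8 a_4 + 3 a_3 - a_2 = 0  ->  20 a_5 = -8 a_4 - 3 a_3 + a_2 = -43/6  ->  a_5 = -43/120
Truncated series: y(x) = -1 + 3 x - (3/2) x^2 - (2/3) x^3 + (23/24) x^4 - (43/120) x^5 + O(x^6).

a_0 = -1; a_1 = 3; a_2 = -3/2; a_3 = -2/3; a_4 = 23/24; a_5 = -43/120


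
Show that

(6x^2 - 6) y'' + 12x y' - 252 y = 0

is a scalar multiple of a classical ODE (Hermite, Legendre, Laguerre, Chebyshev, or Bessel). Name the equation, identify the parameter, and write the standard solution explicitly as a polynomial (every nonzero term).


All three coefficients share the factor -6; dividing through by -6 gives  (1 - x^2) y'' - 2x y' + 42 y = 0.
This matches the Legendre equation (1 - x^2) y'' - 2x y' + n(n+1) y = 0 (note the -2x y' term) with n(n+1) = 42, so n = 6; the polynomial solution is P_6(x).
With y = sum_k a_k x^k, matching x^k gives (k+2)(k+1) a_{k+2} = [k(k+1) - n(n+1)] a_k = (k - 6)(k + 7) a_k. The right side vanishes at k = 6, so the series with the parity of 6 terminates at degree 6.
Standard normalization (P_n(1) = 1): leading coefficient (2n)!/(2^n (n!)^2) = 479001600/(64*518400) = 231/16, so a_6 = 231/16. Work downward with a_k = (k+1)(k+2) a_{k+2} / ((k - 6)(k + 7)):
  a_4 = (5)(6)(231/16) / ((4 - 6)(4 + 7)) = (3465/8)/(-22) = -315/16
  a_2 = (3)(4)(-315/16) / ((2 - 6)(2 + 7)) = (-945/4)/(-36) = 105/16
  a_0 = (1)(2)(105/16) / ((0 - 6)(0 + 7)) = (105/8)/(-42) = -5/16
Hence P_6(x) = 231 x^6/16 - 315 x^4/16 + 105 x^2/16 - 5/16.

P_6(x); series = 231 x^6/16 - 315 x^4/16 + 105 x^2/16 - 5/16


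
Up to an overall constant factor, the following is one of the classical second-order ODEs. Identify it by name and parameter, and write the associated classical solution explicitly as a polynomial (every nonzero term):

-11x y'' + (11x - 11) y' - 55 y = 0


All three coefficients share the factor -11; dividing through by -11 gives  x y'' + (1 - x) y' + 5 y = 0.
This matches the Laguerre equation x y'' + (1 - x) y' + n y = 0 with n = 5; the polynomial solution is L_5(x).
With y = sum_k a_k x^k, matching x^k gives (k+1)k a_{k+1} + (k+1) a_{k+1} - k a_k + n a_k = 0, i.e. (k+1)^2 a_{k+1} = (k - n) a_k = (k - 5) a_k. The right side vanishes at k = 5, so the series terminates at degree 5.
Standard normalization L_n(0) = 1 gives a_0 = 1. Work upward with a_{k+1} = (k - 5) a_k / (k+1)^2:
  a_1 = (0 - 5)(1) / 1^2 = -5/1 = -5
  a_2 = (1 - 5)(-5) / 2^2 = 20/4 = 5
  a_3 = (2 - 5)(5) / 3^2 = -15/9 = -5/3
  a_4 = (3 - 5)(-5/3) / 4^2 = (10/3)/16 = 5/24
  a_5 = (4 - 5)(5/24) / 5^2 = (-5/24)/25 = -1/120
Hence L_5(x) = -x^5/120 + 5 x^4/24 - 5 x^3/3 + 5 x^2 - 5 x + 1.

L_5(x); series = -x^5/120 + 5 x^4/24 - 5 x^3/3 + 5 x^2 - 5 x + 1


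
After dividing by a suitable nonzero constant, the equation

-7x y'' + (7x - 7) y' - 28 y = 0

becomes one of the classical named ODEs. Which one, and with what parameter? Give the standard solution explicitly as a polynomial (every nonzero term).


All three coefficients share the factor -7; dividing through by -7 gives  x y'' + (1 - x) y' + 4 y = 0.
This matches the Laguerre equation x y'' + (1 - x) y' + n y = 0 with n = 4; the polynomial solution is L_4(x).
With y = sum_k a_k x^k, matching x^k gives (k+1)k a_{k+1} + (k+1) a_{k+1} - k a_k + n a_k = 0, i.e. (k+1)^2 a_{k+1} = (k - n) a_k = (k - 4) a_k. The right side vanishes at k = 4, so the series terminates at degree 4.
Standard normalization L_n(0) = 1 gives a_0 = 1. Work upward with a_{k+1} = (k - 4) a_k / (k+1)^2:
  a_1 = (0 - 4)(1) / 1^2 = -4/1 = -4
  a_2 = (1 - 4)(-4) / 2^2 = 12/4 = 3
  a_3 = (2 - 4)(3) / 3^2 = -6/9 = -2/3
  a_4 = (3 - 4)(-2/3) / 4^2 = (2/3)/16 = 1/24
Hence L_4(x) = x^4/24 - 2 x^3/3 + 3 x^2 - 4 x + 1.

L_4(x); series = x^4/24 - 2 x^3/3 + 3 x^2 - 4 x + 1


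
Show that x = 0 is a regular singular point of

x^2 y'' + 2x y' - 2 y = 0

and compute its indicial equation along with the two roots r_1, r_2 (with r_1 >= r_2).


Divide by x^2 to reach normal form y'' + P_1(x) y' + P_2(x) y = 0 with P_1(x) = 2/x and P_2(x) = -2/x^2.
x = 0 is a singular point because the y'-coefficient 2/x has a pole at x = 0 and the y-coefficient -2/x^2 has a pole at x = 0.
It is a regular singular point because x P_1(x) = p(x) = 2 and x^2 P_2(x) = q(x) = -2 are polynomials, hence analytic at x = 0.
p(0) = 2,  q(0) = -2.
Indicial equation: r(r-1) + p(0) r + q(0) = 0, i.e. r^2 + (p(0) - 1) r + q(0) = 0, i.e. r^2 + 1 r - 2 = 0.
Discriminant: (1)^2 - 4(-2) = 9, so r = (-1 ± 3)/2.
Solving: r_1 = 1, r_2 = -2.

indicial: r^2 + 1 r - 2 = 0; roots r_1 = 1, r_2 = -2


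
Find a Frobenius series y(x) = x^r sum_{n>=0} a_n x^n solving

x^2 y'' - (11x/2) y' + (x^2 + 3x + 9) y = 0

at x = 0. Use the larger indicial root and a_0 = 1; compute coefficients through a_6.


Write in Frobenius form y'' + (p(x)/x) y' + (q(x)/x^2) y = 0:
  p(x) = -11/2,  q(x) = x^2 + 3x + 9.
Indicial equation: r(r-1) + (-11/2) r + (9) = 0 -> roots r_1 = 9/2, r_2 = 2.
Take r = r_1 = 9/2. Let y(x) = x^r sum_{n>=0} a_n x^n with a_0 = 1.
Substitute y = x^r sum a_n x^n and match x^{r+n}. The recurrence is
  D(n) a_n + 3 a_{n-1} + 1 a_{n-2} = 0,  where D(n) = (r+n)(r+n-1) + (-11/2)(r+n) + (9).
  a_n = [-3 a_{n-1} - 1 a_{n-2}] / D(n).
Since the indicial polynomial factors as (r - r_1)(r - r_2), D(n) = (r_1 + n - r_1)(r_1 + n - r_2) = n(n + 5/2).
Evaluating step by step (a_0 = 1):
  n = 1: D(1) = 1(1 + 5/2) = 7/2; numerator = -3(1) = -3; a_1 = (-3)/(7/2) = -6/7
  n = 2: D(2) = 2(2 + 5/2) = 9; numerator = -3(-6/7) - 1(1) = 11/7; a_2 = (11/7)/(9) = 11/63
  n = 3: D(3) = 3(3 + 5/2) = 33/2; numerator = -3(11/63) - 1(-6/7) = 1/3; a_3 = (1/3)/(33/2) = 2/99
  n = 4: D(4) = 4(4 + 5/2) = 26; numerator = -3(2/99) - 1(11/63) = -163/693; a_4 = (-163/693)/(26) = -163/18018
  n = 5: D(5) = 5(5 + 5/2) = 75/2; numerator = -3(-163/18018) - 1(2/99) = 125/18018; a_5 = (125/18018)/(75/2) = 5/27027
  n = 6: D(6) = 6(6 + 5/2) = 51; numerator = -3(5/27027) - 1(-163/18018) = 17/2002; a_6 = (17/2002)/(51) = 1/6006

r = 9/2; a_0 = 1; a_1 = -6/7; a_2 = 11/63; a_3 = 2/99; a_4 = -163/18018; a_5 = 5/27027; a_6 = 1/6006


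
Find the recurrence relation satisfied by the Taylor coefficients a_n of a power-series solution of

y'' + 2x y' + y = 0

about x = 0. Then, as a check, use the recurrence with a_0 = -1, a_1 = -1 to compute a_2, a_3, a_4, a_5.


Substitute y = sum_n a_n x^n.
y''(x) has coefficient (n+2)(n+1) a_{n+2} at x^n;
2 x y'(x) has coefficient 2 n a_n at x^n (shift);
y(x) has coefficient 1 a_n at x^n.
Matching x^n: (n+2)(n+1) a_{n+2} + (2n + 1) a_n = 0.
Thus a_{n+2} = (-2n - 1) / ((n+1)(n+2)) * a_n.

Check with a_0 = -1, a_1 = -1 (apply the recurrence for n = 0, 1, 2, 3): a_0 = -1, a_1 = -1, a_2 = 1/2, a_3 = 1/2, a_4 = -5/24, a_5 = -7/40.

a_(n+2) = (-2n - 1) / ((n+1)(n+2)) * a_n; check: a_0 = -1, a_1 = -1, a_2 = 1/2, a_3 = 1/2, a_4 = -5/24, a_5 = -7/40


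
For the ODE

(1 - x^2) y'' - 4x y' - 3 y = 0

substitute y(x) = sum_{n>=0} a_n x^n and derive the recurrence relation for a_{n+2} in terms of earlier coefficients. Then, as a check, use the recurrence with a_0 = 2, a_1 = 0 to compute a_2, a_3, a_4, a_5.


Substitute y = sum_n a_n x^n.
(1 - 1 x^2) y'' contributes (n+2)(n+1) a_{n+2} - n(n-1) a_n at x^n.
-4 x y'(x) contributes -4 n a_n at x^n.
-3 y(x) contributes -3 a_n at x^n.
Matching x^n: (n+2)(n+1) a_{n+2} + (-n(n-1) - 4 n - 3) a_n = 0.
Thus a_{n+2} = (n(n-1) + 4 n + 3) / ((n+1)(n+2)) * a_n.

Check with a_0 = 2, a_1 = 0 (apply the recurrence for n = 0, 1, 2, 3): a_0 = 2, a_1 = 0, a_2 = 3, a_3 = 0, a_4 = 13/4, a_5 = 0.

a_(n+2) = (n(n-1) + 4 n + 3) / ((n+1)(n+2)) * a_n; check: a_0 = 2, a_1 = 0, a_2 = 3, a_3 = 0, a_4 = 13/4, a_5 = 0


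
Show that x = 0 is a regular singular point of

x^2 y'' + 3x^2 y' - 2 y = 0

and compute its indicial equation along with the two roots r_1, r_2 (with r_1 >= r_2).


Divide by x^2 to reach normal form y'' + P_1(x) y' + P_2(x) y = 0 with P_1(x) = 3 and P_2(x) = -2/x^2.
x = 0 is a singular point because the y-coefficient -2/x^2 has a pole at x = 0.
It is a regular singular point because x P_1(x) = p(x) = 3x and x^2 P_2(x) = q(x) = -2 are polynomials, hence analytic at x = 0.
p(0) = 0,  q(0) = -2.
Indicial equation: r(r-1) + p(0) r + q(0) = 0, i.e. r^2 + (p(0) - 1) r + q(0) = 0, i.e. r^2 - 1 r - 2 = 0.
Discriminant: (-1)^2 - 4(-2) = 9, so r = (1 ± 3)/2.
Solving: r_1 = 2, r_2 = -1.

indicial: r^2 - 1 r - 2 = 0; roots r_1 = 2, r_2 = -1


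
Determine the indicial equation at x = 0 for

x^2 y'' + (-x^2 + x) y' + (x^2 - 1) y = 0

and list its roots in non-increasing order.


Divide by x^2 to reach normal form y'' + P_1(x) y' + P_2(x) y = 0 with P_1(x) = -1 + 1/x and P_2(x) = 1 - 1/x^2.
x = 0 is a singular point because the y'-coefficient -1 + 1/x has a pole at x = 0 and the y-coefficient 1 - 1/x^2 has a pole at x = 0.
It is a regular singular point because x P_1(x) = p(x) = 1 - x and x^2 P_2(x) = q(x) = x^2 - 1 are polynomials, hence analytic at x = 0.
p(0) = 1,  q(0) = -1.
Indicial equation: r(r-1) + p(0) r + q(0) = 0, i.e. r^2 + (p(0) - 1) r + q(0) = 0, i.e. r^2 - 1 = 0.
Discriminant: (0)^2 - 4(-1) = 4, so r = (0 ± 2)/2.
Solving: r_1 = 1, r_2 = -1.

indicial: r^2 - 1 = 0; roots r_1 = 1, r_2 = -1


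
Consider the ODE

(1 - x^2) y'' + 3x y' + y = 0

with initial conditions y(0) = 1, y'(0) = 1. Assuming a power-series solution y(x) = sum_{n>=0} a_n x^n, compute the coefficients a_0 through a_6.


Ansatz: y(x) = sum_{n>=0} a_n x^n, so y'(x) = sum_{n>=1} n a_n x^(n-1) and y''(x) = sum_{n>=2} n(n-1) a_n x^(n-2).
Substitute into P(x) y'' + Q(x) y' + R(x) y = 0 with P(x) = 1 - x^2, Q(x) = 3x, R(x) = 1, and match powers of x.
Initial conditions: a_0 = 1, a_1 = 1.
Setting the coefficient of each power of x to zero and solving order by order (substituting the coefficients already found):
  x^0: 2 a_2 + a_0 = 0  ->  2 a_2 = -a_0 = -1  ->  a_2 = -1/2
  x^1: 6 a_3 + 4 a_1 = 0  ->  6 a_3 = -4 a_1 = -4  ->  a_3 = -2/3
  x^2: 12 a_4 + 5 a_2 = 0  ->  12 a_4 = -5 a_2 = 5/2  ->  a_4 = 5/24
  x^3: 20 a_5 + 4 a_3 = 0  ->  20 a_5 = -4 a_3 = 8/3  ->  a_5 = 2/15
  x^4: 30 a_6 + a_4 = 0  ->  30 a_6 = -a_4 = -5/24  ->  a_6 = -1/144
Truncated series: y(x) = 1 + x - (1/2) x^2 - (2/3) x^3 + (5/24) x^4 + (2/15) x^5 - (1/144) x^6 + O(x^7).

a_0 = 1; a_1 = 1; a_2 = -1/2; a_3 = -2/3; a_4 = 5/24; a_5 = 2/15; a_6 = -1/144


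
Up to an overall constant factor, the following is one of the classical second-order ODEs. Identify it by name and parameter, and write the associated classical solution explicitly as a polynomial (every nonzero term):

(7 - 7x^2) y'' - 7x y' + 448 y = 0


All three coefficients share the factor 7; dividing through by 7 gives  (1 - x^2) y'' - x y' + 64 y = 0.
This matches the Chebyshev equation (1 - x^2) y'' - x y' + n^2 y = 0 (note the -x y' term, not -2x y') with n^2 = 64, so n = 8; the polynomial solution is T_8(x).
With y = sum_k a_k x^k, matching x^k gives (k+2)(k+1) a_{k+2} = (k^2 - n^2) a_k = (k - 8)(k + 8) a_k. The right side vanishes at k = 8, so the series with the parity of 8 terminates at degree 8.
Standard normalization: leading coefficient of T_n is 2^(n-1), so a_8 = 2^7 = 128. Work downward with a_k = (k+1)(k+2) a_{k+2} / ((k - 8)(k + 8)):
  a_6 = (7)(8)(128) / ((6 - 8)(6 + 8)) = 7168/(-28) = -256
  a_4 = (5)(6)(-256) / ((4 - 8)(4 + 8)) = -7680/(-48) = 160
  a_2 = (3)(4)(160) / ((2 - 8)(2 + 8)) = 1920/(-60) = -32
  a_0 = (1)(2)(-32) / ((0 - 8)(0 + 8)) = -64/(-64) = 1
Hence T_8(x) = 128 x^8 - 256 x^6 + 160 x^4 - 32 x^2 + 1.

T_8(x); series = 128 x^8 - 256 x^6 + 160 x^4 - 32 x^2 + 1


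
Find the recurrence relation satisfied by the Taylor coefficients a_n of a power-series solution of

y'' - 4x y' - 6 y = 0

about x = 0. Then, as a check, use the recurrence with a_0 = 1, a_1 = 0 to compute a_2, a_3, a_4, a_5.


Substitute y = sum_n a_n x^n.
y''(x) has coefficient (n+2)(n+1) a_{n+2} at x^n;
-4 x y'(x) has coefficient -4 n a_n at x^n (shift);
-6 y(x) has coefficient -6 a_n at x^n.
Matching x^n: (n+2)(n+1) a_{n+2} + (-4n - 6) a_n = 0.
Thus a_{n+2} = (4n + 6) / ((n+1)(n+2)) * a_n.

Check with a_0 = 1, a_1 = 0 (apply the recurrence for n = 0, 1, 2, 3): a_0 = 1, a_1 = 0, a_2 = 3, a_3 = 0, a_4 = 7/2, a_5 = 0.

a_(n+2) = (4n + 6) / ((n+1)(n+2)) * a_n; check: a_0 = 1, a_1 = 0, a_2 = 3, a_3 = 0, a_4 = 7/2, a_5 = 0


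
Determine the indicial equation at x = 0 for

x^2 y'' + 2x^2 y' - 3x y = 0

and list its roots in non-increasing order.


Divide by x^2 to reach normal form y'' + P_1(x) y' + P_2(x) y = 0 with P_1(x) = 2 and P_2(x) = -3/x.
x = 0 is a singular point because the y-coefficient -3/x has a pole at x = 0.
It is a regular singular point because x P_1(x) = p(x) = 2x and x^2 P_2(x) = q(x) = -3x are polynomials, hence analytic at x = 0.
p(0) = 0,  q(0) = 0.
Indicial equation: r(r-1) + p(0) r + q(0) = 0, i.e. r^2 + (p(0) - 1) r + q(0) = 0, i.e. r^2 - 1 r = 0.
Discriminant: (-1)^2 - 4(0) = 1, so r = (1 ± 1)/2.
Solving: r_1 = 1, r_2 = 0.

indicial: r^2 - 1 r = 0; roots r_1 = 1, r_2 = 0


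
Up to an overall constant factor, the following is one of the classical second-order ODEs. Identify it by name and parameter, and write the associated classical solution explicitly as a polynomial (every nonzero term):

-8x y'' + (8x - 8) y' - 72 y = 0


All three coefficients share the factor -8; dividing through by -8 gives  x y'' + (1 - x) y' + 9 y = 0.
This matches the Laguerre equation x y'' + (1 - x) y' + n y = 0 with n = 9; the polynomial solution is L_9(x).
With y = sum_k a_k x^k, matching x^k gives (k+1)k a_{k+1} + (k+1) a_{k+1} - k a_k + n a_k = 0, i.e. (k+1)^2 a_{k+1} = (k - n) a_k = (k - 9) a_k. The right side vanishes at k = 9, so the series terminates at degree 9.
Standard normalization L_n(0) = 1 gives a_0 = 1. Work upward with a_{k+1} = (k - 9) a_k / (k+1)^2:
  a_1 = (0 - 9)(1) / 1^2 = -9/1 = -9
  a_2 = (1 - 9)(-9) / 2^2 = 72/4 = 18
  a_3 = (2 - 9)(18) / 3^2 = -126/9 = -14
  a_4 = (3 - 9)(-14) / 4^2 = 84/16 = 21/4
  a_5 = (4 - 9)(21/4) / 5^2 = (-105/4)/25 = -21/20
  a_6 = (5 - 9)(-21/20) / 6^2 = (21/5)/36 = 7/60
  a_7 = (6 - 9)(7/60) / 7^2 = (-7/20)/49 = -1/140
  a_8 = (7 - 9)(-1/140) / 8^2 = (1/70)/64 = 1/4480
  a_9 = (8 - 9)(1/4480) / 9^2 = (-1/4480)/81 = -1/362880
Hence L_9(x) = -x^9/362880 + x^8/4480 - x^7/140 + 7 x^6/60 - 21 x^5/20 + 21 x^4/4 - 14 x^3 + 18 x^2 - 9 x + 1.

L_9(x); series = -x^9/362880 + x^8/4480 - x^7/140 + 7 x^6/60 - 21 x^5/20 + 21 x^4/4 - 14 x^3 + 18 x^2 - 9 x + 1


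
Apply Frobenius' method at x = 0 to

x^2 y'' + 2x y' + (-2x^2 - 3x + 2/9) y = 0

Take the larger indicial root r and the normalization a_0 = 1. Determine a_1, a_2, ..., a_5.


Write in Frobenius form y'' + (p(x)/x) y' + (q(x)/x^2) y = 0:
  p(x) = 2,  q(x) = -2x^2 - 3x + 2/9.
Indicial equation: r(r-1) + (2) r + (2/9) = 0 -> roots r_1 = -1/3, r_2 = -2/3.
Take r = r_1 = -1/3. Let y(x) = x^r sum_{n>=0} a_n x^n with a_0 = 1.
Substitute y = x^r sum a_n x^n and match x^{r+n}. The recurrence is
  D(n) a_n - 3 a_{n-1} - 2 a_{n-2} = 0,  where D(n) = (r+n)(r+n-1) + (2)(r+n) + (2/9).
  a_n = [3 a_{n-1} + 2 a_{n-2}] / D(n).
Since the indicial polynomial factors as (r - r_1)(r - r_2), D(n) = (r_1 + n - r_1)(r_1 + n - r_2) = n(n + 1/3).
Evaluating step by step (a_0 = 1):
  n = 1: D(1) = 1(1 + 1/3) = 4/3; numerator = 3(1) = 3; a_1 = (3)/(4/3) = 9/4
  n = 2: D(2) = 2(2 + 1/3) = 14/3; numerator = 3(9/4) + 2(1) = 35/4; a_2 = (35/4)/(14/3) = 15/8
  n = 3: D(3) = 3(3 + 1/3) = 10; numerator = 3(15/8) + 2(9/4) = 81/8; a_3 = (81/8)/(10) = 81/80
  n = 4: D(4) = 4(4 + 1/3) = 52/3; numerator = 3(81/80) + 2(15/8) = 543/80; a_4 = (543/80)/(52/3) = 1629/4160
  n = 5: D(5) = 5(5 + 1/3) = 80/3; numerator = 3(1629/4160) + 2(81/80) = 13311/4160; a_5 = (13311/4160)/(80/3) = 39933/332800

r = -1/3; a_0 = 1; a_1 = 9/4; a_2 = 15/8; a_3 = 81/80; a_4 = 1629/4160; a_5 = 39933/332800


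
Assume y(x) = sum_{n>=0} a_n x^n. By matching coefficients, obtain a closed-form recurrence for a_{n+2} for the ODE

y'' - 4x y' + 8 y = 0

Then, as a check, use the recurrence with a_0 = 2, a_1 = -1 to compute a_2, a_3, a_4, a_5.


Substitute y = sum_n a_n x^n.
y''(x) has coefficient (n+2)(n+1) a_{n+2} at x^n;
-4 x y'(x) has coefficient -4 n a_n at x^n (shift);
8 y(x) has coefficient 8 a_n at x^n.
Matching x^n: (n+2)(n+1) a_{n+2} + (-4n + 8) a_n = 0.
Thus a_{n+2} = (4n - 8) / ((n+1)(n+2)) * a_n.

Check with a_0 = 2, a_1 = -1 (apply the recurrence for n = 0, 1, 2, 3): a_0 = 2, a_1 = -1, a_2 = -8, a_3 = 2/3, a_4 = 0, a_5 = 2/15.

a_(n+2) = (4n - 8) / ((n+1)(n+2)) * a_n; check: a_0 = 2, a_1 = -1, a_2 = -8, a_3 = 2/3, a_4 = 0, a_5 = 2/15


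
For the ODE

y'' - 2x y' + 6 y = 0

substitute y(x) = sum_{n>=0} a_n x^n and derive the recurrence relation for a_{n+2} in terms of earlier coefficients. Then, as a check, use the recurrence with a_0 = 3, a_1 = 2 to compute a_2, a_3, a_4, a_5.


Substitute y = sum_n a_n x^n.
y''(x) has coefficient (n+2)(n+1) a_{n+2} at x^n;
-2 x y'(x) has coefficient -2 n a_n at x^n (shift);
6 y(x) has coefficient 6 a_n at x^n.
Matching x^n: (n+2)(n+1) a_{n+2} + (-2n + 6) a_n = 0.
Thus a_{n+2} = (2n - 6) / ((n+1)(n+2)) * a_n.

Check with a_0 = 3, a_1 = 2 (apply the recurrence for n = 0, 1, 2, 3): a_0 = 3, a_1 = 2, a_2 = -9, a_3 = -4/3, a_4 = 3/2, a_5 = 0.

a_(n+2) = (2n - 6) / ((n+1)(n+2)) * a_n; check: a_0 = 3, a_1 = 2, a_2 = -9, a_3 = -4/3, a_4 = 3/2, a_5 = 0


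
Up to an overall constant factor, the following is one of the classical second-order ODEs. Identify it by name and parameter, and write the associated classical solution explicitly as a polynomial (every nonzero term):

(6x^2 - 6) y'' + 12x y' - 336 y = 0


All three coefficients share the factor -6; dividing through by -6 gives  (1 - x^2) y'' - 2x y' + 56 y = 0.
This matches the Legendre equation (1 - x^2) y'' - 2x y' + n(n+1) y = 0 (note the -2x y' term) with n(n+1) = 56, so n = 7; the polynomial solution is P_7(x).
With y = sum_k a_k x^k, matching x^k gives (k+2)(k+1) a_{k+2} = [k(k+1) - n(n+1)] a_k = (k - 7)(k + 8) a_k. The right side vanishes at k = 7, so the series with the parity of 7 terminates at degree 7.
Standard normalization (P_n(1) = 1): leading coefficient (2n)!/(2^n (n!)^2) = 87178291200/(128*25401600) = 429/16, so a_7 = 429/16. Work downward with a_k = (k+1)(k+2) a_{k+2} / ((k - 7)(k + 8)):
  a_5 = (6)(7)(429/16) / ((5 - 7)(5 + 8)) = (9009/8)/(-26) = -693/16
  a_3 = (4)(5)(-693/16) / ((3 - 7)(3 + 8)) = (-3465/4)/(-44) = 315/16
  a_1 = (2)(3)(315/16) / ((1 - 7)(1 + 8)) = (945/8)/(-54) = -35/16
Hence P_7(x) = 429 x^7/16 - 693 x^5/16 + 315 x^3/16 - 35 x/16.

P_7(x); series = 429 x^7/16 - 693 x^5/16 + 315 x^3/16 - 35 x/16


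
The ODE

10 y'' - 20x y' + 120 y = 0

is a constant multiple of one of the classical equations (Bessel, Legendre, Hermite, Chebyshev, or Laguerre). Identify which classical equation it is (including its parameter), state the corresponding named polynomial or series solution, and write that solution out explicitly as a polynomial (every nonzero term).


All three coefficients share the factor 10; dividing through by 10 gives  y'' - 2x y' + 12 y = 0.
This matches the Hermite equation y'' - 2x y' + 2n y = 0 with 2n = 12, so n = 6; the polynomial solution is H_6(x).
With y = sum_k a_k x^k, matching x^k gives (k+2)(k+1) a_{k+2} = 2(k - n) a_k = 2(k - 6) a_k. The right side vanishes at k = 6, so the series with the parity of 6 terminates at degree 6.
Standard normalization: leading coefficient of H_n is 2^n, so a_6 = 2^6 = 64. Work downward with a_k = (k+1)(k+2) a_{k+2} / (2(k - n)):
  a_4 = (5)(6)(64) / (2(4 - 6)) = 1920/(-4) = -480
  a_2 = (3)(4)(-480) / (2(2 - 6)) = -5760/(-8) = 720
  a_0 = (1)(2)(720) / (2(0 - 6)) = 1440/(-12) = -120
Hence H_6(x) = 64 x^6 - 480 x^4 + 720 x^2 - 120.

H_6(x); series = 64 x^6 - 480 x^4 + 720 x^2 - 120


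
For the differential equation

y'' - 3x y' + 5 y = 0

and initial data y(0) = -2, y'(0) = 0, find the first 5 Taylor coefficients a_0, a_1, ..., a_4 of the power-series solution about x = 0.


Ansatz: y(x) = sum_{n>=0} a_n x^n, so y'(x) = sum_{n>=1} n a_n x^(n-1) and y''(x) = sum_{n>=2} n(n-1) a_n x^(n-2).
Substitute into P(x) y'' + Q(x) y' + R(x) y = 0 with P(x) = 1, Q(x) = -3x, R(x) = 5, and match powers of x.
Initial conditions: a_0 = -2, a_1 = 0.
Setting the coefficient of each power of x to zero and solving order by order (substituting the coefficients already found):
  x^0: 2 a_2 + 5 a_0 = 0  ->  2 a_2 = -5 a_0 = 10  ->  a_2 = 5
  x^1: 6 a_3 + 2 a_1 = 0  ->  6 a_3 = -2 a_1 = 0  ->  a_3 = 0
  x^2: 12 a_4 - a_2 = 0  ->  12 a_4 = a_2 = 5  ->  a_4 = 5/12
Truncated series: y(x) = -2 + 5 x^2 + (5/12) x^4 + O(x^5).

a_0 = -2; a_1 = 0; a_2 = 5; a_3 = 0; a_4 = 5/12


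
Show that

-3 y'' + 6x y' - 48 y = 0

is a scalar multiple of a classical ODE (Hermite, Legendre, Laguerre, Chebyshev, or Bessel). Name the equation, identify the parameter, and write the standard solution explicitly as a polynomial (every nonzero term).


All three coefficients share the factor -3; dividing through by -3 gives  y'' - 2x y' + 16 y = 0.
This matches the Hermite equation y'' - 2x y' + 2n y = 0 with 2n = 16, so n = 8; the polynomial solution is H_8(x).
With y = sum_k a_k x^k, matching x^k gives (k+2)(k+1) a_{k+2} = 2(k - n) a_k = 2(k - 8) a_k. The right side vanishes at k = 8, so the series with the parity of 8 terminates at degree 8.
Standard normalization: leading coefficient of H_n is 2^n, so a_8 = 2^8 = 256. Work downward with a_k = (k+1)(k+2) a_{k+2} / (2(k - n)):
  a_6 = (7)(8)(256) / (2(6 - 8)) = 14336/(-4) = -3584
  a_4 = (5)(6)(-3584) / (2(4 - 8)) = -107520/(-8) = 13440
  a_2 = (3)(4)(13440) / (2(2 - 8)) = 161280/(-12) = -13440
  a_0 = (1)(2)(-13440) / (2(0 - 8)) = -26880/(-16) = 1680
Hence H_8(x) = 256 x^8 - 3584 x^6 + 13440 x^4 - 13440 x^2 + 1680.

H_8(x); series = 256 x^8 - 3584 x^6 + 13440 x^4 - 13440 x^2 + 1680


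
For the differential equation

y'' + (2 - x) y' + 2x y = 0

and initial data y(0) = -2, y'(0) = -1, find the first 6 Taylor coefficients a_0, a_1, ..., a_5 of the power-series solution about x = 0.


Ansatz: y(x) = sum_{n>=0} a_n x^n, so y'(x) = sum_{n>=1} n a_n x^(n-1) and y''(x) = sum_{n>=2} n(n-1) a_n x^(n-2).
Substitute into P(x) y'' + Q(x) y' + R(x) y = 0 with P(x) = 1, Q(x) = 2 - x, R(x) = 2x, and match powers of x.
Initial conditions: a_0 = -2, a_1 = -1.
Setting the coefficient of each power of x to zero and solving order by order (substituting the coefficients already found):
  x^0: 2 a_2 + 2 a_1 = 0  ->  2 a_2 = -2 a_1 = 2  ->  a_2 = 1
  x^1: 6 a_3 + 4 a_2 - a_1 + 2 a_0 = 0  ->  6 a_3 = -4 a_2 + a_1 - 2 a_0 = -1  ->  a_3 = -1/6
  x^2: 12 a_4 + 6 a_3 - 2 a_2 + 2 a_1 = 0  ->  12 a_4 = -6 a_3 + 2 a_2 - 2 a_1 = 5  ->  a_4 = 5/12
  x^3: 20 a_5 + 8 a_4 - 3 a_3 + 2 a_2 = 0  ->  20 a_5 = -8 a_4 + 3 a_3 - 2 a_2 = -35/6  ->  a_5 = -7/24
Truncated series: y(x) = -2 - x + x^2 - (1/6) x^3 + (5/12) x^4 - (7/24) x^5 + O(x^6).

a_0 = -2; a_1 = -1; a_2 = 1; a_3 = -1/6; a_4 = 5/12; a_5 = -7/24
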